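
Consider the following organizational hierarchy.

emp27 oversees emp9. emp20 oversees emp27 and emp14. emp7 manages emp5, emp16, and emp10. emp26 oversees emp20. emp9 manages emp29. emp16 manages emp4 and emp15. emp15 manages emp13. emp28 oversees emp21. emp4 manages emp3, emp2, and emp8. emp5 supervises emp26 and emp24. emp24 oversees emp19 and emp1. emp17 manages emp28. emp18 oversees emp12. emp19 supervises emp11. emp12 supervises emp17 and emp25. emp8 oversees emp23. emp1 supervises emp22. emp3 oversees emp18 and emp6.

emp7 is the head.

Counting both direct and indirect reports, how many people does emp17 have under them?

emp17 directly manages emp28. Under emp28: emp21 (1). That's 2 in total.

2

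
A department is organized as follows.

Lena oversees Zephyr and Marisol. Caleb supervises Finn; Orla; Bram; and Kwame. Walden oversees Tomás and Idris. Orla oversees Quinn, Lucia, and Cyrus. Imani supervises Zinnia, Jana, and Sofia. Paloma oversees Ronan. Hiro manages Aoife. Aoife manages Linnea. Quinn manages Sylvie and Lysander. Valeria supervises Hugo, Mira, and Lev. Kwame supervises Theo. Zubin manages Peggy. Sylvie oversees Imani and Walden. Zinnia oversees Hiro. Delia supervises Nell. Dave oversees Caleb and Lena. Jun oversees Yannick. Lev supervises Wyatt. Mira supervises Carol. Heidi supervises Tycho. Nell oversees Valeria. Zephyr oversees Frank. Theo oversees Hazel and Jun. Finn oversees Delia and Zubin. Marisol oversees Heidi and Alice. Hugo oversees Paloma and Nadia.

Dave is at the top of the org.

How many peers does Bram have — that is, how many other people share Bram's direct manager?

3

Bram reports to Caleb. Caleb's other direct reports are Finn, Orla, Kwame — 3 peers.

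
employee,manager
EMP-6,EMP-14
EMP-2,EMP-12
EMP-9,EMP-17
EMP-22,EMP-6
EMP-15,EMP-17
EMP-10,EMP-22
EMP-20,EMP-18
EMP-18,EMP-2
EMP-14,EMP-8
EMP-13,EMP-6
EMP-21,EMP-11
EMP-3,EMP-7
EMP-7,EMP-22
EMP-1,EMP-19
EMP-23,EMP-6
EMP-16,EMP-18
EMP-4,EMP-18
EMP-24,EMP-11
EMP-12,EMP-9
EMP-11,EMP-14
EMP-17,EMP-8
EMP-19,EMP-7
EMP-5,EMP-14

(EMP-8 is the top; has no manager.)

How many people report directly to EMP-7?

EMP-7 directly manages EMP-3, EMP-19. That is 2 direct reports.

2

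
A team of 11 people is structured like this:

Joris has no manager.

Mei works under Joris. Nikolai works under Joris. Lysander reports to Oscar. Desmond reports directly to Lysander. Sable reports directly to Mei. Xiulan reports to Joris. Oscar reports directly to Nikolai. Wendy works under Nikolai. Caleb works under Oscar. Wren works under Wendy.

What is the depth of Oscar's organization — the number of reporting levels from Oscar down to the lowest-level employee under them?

2

The longest chain under Oscar runs Oscar → Lysander → Desmond, which is 2 levels below Oscar.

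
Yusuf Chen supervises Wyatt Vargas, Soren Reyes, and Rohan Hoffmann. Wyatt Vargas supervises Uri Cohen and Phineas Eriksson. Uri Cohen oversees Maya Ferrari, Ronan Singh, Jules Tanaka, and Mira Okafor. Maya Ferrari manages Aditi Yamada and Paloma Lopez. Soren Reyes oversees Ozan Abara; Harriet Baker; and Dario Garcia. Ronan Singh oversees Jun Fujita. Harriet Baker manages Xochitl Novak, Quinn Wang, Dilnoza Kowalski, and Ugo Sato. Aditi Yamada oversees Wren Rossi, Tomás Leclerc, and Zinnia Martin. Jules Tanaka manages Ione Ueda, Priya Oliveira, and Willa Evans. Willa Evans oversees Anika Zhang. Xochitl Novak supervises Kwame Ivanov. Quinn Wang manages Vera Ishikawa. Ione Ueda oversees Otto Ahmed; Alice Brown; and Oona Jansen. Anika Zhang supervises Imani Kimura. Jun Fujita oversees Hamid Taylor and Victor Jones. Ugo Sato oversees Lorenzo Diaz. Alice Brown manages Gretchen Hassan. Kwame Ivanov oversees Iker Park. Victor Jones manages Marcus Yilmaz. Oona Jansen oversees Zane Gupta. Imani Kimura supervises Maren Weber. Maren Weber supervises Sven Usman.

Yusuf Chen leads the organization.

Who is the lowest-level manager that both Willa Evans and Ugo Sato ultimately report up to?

Yusuf Chen

Willa Evans's chain of managers is Jules Tanaka, Uri Cohen, Wyatt Vargas, Yusuf Chen. Ugo Sato's chain of managers is Harriet Baker, Soren Reyes, Yusuf Chen. The first manager that appears in both chains is Yusuf Chen.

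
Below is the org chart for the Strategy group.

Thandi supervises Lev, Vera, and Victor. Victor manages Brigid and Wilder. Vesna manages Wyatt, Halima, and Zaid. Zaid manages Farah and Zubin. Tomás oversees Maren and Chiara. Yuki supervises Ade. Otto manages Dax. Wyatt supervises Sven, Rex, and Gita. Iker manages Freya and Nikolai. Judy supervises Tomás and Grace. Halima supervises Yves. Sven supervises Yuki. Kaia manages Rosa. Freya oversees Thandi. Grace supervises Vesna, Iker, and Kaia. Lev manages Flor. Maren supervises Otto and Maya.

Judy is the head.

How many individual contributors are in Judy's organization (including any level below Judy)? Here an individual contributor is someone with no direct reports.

15

The people in Judy's organization with no one reporting to them are Chiara, Maya, Dax, Rosa, Nikolai, Wilder, Brigid, Vera, Flor, Yves, Gita, Rex, Ade, Zubin, Farah. That is 15.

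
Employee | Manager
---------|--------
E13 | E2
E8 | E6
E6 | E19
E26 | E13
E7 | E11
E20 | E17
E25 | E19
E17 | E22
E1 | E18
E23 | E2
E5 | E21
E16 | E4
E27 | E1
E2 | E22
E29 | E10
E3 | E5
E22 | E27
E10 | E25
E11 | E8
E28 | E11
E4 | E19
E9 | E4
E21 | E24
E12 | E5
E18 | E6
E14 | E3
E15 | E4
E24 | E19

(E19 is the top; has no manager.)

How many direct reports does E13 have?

E13 directly manages E26. That is 1 direct report.

1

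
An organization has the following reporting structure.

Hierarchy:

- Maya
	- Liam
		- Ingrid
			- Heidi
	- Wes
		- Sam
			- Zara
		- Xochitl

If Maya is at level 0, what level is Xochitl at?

Chain from Xochitl up to Maya: Xochitl → Wes → Maya. That is 2 steps up, so Xochitl is 2 levels below Maya.

2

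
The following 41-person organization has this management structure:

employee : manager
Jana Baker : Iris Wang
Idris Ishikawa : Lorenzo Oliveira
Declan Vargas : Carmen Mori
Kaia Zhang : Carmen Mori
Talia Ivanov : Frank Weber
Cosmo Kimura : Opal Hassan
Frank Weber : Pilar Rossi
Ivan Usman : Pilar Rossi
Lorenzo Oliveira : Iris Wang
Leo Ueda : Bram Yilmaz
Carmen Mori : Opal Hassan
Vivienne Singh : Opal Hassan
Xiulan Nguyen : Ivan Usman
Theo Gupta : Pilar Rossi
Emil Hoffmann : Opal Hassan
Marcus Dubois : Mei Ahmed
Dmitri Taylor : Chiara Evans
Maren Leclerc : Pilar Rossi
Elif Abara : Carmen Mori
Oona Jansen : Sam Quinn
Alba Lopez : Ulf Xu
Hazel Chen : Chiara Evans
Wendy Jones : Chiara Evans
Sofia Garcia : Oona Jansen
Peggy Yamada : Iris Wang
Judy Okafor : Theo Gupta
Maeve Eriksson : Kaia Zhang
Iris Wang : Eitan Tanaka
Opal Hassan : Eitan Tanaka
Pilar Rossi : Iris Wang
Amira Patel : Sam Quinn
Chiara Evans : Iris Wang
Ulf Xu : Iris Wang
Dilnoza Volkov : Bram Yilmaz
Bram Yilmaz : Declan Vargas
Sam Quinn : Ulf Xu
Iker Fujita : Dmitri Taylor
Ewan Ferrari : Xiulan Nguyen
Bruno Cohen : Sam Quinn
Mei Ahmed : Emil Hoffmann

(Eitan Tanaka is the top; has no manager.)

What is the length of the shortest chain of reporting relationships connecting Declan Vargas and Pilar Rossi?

5

Declan Vargas is 3 levels below Eitan Tanaka, and Pilar Rossi is 2 levels below Eitan Tanaka (their lowest common manager). The shortest path runs up from Declan Vargas to Eitan Tanaka and back down to Pilar Rossi: 3 + 2 = 5 links.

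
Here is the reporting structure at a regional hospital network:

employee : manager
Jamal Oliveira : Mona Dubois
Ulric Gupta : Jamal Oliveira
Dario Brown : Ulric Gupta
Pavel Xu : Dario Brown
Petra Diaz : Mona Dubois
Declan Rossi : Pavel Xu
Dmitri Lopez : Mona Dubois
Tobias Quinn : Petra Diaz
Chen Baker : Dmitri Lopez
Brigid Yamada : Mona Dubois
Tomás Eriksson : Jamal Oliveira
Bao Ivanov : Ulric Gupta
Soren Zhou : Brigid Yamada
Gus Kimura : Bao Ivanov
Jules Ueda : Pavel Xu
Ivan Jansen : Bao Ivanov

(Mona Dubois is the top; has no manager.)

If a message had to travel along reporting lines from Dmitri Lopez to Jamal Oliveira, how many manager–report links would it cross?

2

Dmitri Lopez is 1 level below Mona Dubois, and Jamal Oliveira is 1 level below Mona Dubois (their lowest common manager). The shortest path runs up from Dmitri Lopez to Mona Dubois and back down to Jamal Oliveira: 1 + 1 = 2 links.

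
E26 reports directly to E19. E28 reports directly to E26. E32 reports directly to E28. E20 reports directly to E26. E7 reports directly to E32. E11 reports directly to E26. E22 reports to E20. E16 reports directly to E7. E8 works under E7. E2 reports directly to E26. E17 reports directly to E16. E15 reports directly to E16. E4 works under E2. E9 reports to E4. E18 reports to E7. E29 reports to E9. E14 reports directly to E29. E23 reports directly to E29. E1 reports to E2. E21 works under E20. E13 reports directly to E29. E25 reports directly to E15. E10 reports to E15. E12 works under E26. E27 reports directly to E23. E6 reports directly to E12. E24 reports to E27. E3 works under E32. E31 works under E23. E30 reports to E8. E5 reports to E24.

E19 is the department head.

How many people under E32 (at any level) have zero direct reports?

The people in E32's organization with no one reporting to them are E3, E18, E30, E10, E25, E17. That is 6.

6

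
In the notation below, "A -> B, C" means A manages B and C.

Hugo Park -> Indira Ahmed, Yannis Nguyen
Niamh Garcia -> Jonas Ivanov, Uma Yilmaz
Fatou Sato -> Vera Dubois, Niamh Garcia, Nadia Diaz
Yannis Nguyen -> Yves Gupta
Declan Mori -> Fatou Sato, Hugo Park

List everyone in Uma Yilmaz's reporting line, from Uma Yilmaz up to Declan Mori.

Uma Yilmaz reports to Niamh Garcia. Niamh Garcia reports to Fatou Sato. Fatou Sato reports to Declan Mori. Declan Mori is at the top.

Uma Yilmaz -> Niamh Garcia -> Fatou Sato -> Declan Mori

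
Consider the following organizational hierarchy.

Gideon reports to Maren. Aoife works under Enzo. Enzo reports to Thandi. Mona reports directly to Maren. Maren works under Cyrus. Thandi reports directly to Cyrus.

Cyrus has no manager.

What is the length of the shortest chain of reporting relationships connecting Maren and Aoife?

4

Maren is 1 level below Cyrus, and Aoife is 3 levels below Cyrus (their lowest common manager). The shortest path runs up from Maren to Cyrus and back down to Aoife: 1 + 3 = 4 links.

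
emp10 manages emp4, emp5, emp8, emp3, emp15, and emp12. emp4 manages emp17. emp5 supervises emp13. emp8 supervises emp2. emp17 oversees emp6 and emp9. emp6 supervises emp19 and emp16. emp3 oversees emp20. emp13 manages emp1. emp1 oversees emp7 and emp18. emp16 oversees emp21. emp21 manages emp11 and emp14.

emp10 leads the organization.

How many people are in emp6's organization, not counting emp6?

emp6 directly manages emp19, emp16. emp19 has no reports. Under emp16: emp21, emp14, emp11 (3). So emp6's organization is 2 direct reports plus everyone under them: 1 + 4 = 5.

5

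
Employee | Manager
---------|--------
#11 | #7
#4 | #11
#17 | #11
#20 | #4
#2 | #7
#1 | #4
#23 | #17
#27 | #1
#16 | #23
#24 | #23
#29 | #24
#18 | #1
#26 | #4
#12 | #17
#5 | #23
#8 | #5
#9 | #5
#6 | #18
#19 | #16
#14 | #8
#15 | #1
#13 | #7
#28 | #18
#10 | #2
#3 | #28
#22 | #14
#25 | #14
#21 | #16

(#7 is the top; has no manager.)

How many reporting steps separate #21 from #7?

Chain from #21 up to #7: #21 → #16 → #23 → #17 → #11 → #7. That is 5 steps up, so #21 is 5 levels below #7.

5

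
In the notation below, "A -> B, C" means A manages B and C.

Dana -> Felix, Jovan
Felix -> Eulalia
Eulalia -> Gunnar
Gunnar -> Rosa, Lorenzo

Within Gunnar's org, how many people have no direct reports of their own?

2

The people in Gunnar's organization with no one reporting to them are Lorenzo, Rosa. That is 2.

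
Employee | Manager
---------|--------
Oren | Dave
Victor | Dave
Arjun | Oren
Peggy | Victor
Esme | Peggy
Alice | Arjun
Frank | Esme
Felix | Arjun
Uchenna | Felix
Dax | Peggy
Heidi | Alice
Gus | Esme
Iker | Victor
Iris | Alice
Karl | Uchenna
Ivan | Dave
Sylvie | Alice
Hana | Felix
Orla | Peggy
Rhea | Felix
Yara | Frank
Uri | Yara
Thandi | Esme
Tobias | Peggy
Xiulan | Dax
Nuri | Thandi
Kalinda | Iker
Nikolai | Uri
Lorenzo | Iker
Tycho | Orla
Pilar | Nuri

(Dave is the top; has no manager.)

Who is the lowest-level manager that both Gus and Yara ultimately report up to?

Gus's chain of managers is Esme, Peggy, Victor, Dave. Yara's chain of managers is Frank, Esme, Peggy, Victor, Dave. The first manager that appears in both chains is Esme.

Esme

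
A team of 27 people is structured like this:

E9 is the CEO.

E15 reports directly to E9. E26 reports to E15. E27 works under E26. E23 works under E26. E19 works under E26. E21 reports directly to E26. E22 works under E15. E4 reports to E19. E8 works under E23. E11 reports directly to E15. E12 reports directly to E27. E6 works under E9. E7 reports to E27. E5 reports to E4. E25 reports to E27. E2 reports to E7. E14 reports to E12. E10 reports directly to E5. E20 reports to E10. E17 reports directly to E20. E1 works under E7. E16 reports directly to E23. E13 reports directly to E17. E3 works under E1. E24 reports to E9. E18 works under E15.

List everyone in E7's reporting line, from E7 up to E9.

E7 -> E27 -> E26 -> E15 -> E9

E7 reports to E27. E27 reports to E26. E26 reports to E15. E15 reports to E9. E9 is at the top.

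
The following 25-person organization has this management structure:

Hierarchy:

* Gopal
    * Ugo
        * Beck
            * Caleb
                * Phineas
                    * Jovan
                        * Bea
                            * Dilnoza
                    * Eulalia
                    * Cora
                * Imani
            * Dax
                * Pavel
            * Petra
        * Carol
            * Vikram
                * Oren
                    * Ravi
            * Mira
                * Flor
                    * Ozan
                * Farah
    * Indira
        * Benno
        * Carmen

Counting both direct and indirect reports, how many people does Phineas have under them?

Phineas directly manages Jovan, Eulalia, Cora. Under Jovan: Bea, Dilnoza (2). Eulalia has no reports. Cora has no reports. So Phineas's organization is 3 direct reports plus everyone under them: 3 + 1 + 1 = 5.

5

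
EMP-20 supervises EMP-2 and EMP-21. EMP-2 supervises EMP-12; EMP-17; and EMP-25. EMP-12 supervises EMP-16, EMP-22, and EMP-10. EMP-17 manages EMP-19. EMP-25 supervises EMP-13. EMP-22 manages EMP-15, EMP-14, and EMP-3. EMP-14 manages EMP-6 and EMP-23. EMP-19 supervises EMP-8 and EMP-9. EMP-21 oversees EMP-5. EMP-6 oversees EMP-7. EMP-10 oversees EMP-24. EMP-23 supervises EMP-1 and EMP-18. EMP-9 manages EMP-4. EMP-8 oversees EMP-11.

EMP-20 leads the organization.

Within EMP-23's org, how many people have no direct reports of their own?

The people in EMP-23's organization with no one reporting to them are EMP-18, EMP-1. That is 2.

2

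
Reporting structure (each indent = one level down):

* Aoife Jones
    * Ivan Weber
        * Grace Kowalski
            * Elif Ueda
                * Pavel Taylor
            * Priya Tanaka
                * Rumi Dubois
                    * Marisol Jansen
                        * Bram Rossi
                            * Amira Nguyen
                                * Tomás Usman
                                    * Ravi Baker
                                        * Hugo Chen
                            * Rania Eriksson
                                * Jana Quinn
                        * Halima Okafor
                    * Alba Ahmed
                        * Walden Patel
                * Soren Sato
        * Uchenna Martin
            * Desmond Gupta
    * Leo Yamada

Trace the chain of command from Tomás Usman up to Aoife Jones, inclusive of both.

Tomás Usman reports to Amira Nguyen. Amira Nguyen reports to Bram Rossi. Bram Rossi reports to Marisol Jansen. Marisol Jansen reports to Rumi Dubois. Rumi Dubois reports to Priya Tanaka. Priya Tanaka reports to Grace Kowalski. Grace Kowalski reports to Ivan Weber. Ivan Weber reports to Aoife Jones. Aoife Jones is at the top.

Tomás Usman -> Amira Nguyen -> Bram Rossi -> Marisol Jansen -> Rumi Dubois -> Priya Tanaka -> Grace Kowalski -> Ivan Weber -> Aoife Jones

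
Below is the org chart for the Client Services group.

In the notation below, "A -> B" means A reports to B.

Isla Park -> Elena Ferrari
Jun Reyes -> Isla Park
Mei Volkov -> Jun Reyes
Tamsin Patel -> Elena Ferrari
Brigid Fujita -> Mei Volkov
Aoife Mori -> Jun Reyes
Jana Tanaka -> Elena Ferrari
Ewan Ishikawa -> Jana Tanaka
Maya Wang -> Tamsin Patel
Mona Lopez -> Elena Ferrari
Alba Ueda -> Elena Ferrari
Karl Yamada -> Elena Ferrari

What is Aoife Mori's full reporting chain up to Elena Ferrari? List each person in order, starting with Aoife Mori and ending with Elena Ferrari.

Aoife Mori reports to Jun Reyes. Jun Reyes reports to Isla Park. Isla Park reports to Elena Ferrari. Elena Ferrari is at the top.

Aoife Mori -> Jun Reyes -> Isla Park -> Elena Ferrari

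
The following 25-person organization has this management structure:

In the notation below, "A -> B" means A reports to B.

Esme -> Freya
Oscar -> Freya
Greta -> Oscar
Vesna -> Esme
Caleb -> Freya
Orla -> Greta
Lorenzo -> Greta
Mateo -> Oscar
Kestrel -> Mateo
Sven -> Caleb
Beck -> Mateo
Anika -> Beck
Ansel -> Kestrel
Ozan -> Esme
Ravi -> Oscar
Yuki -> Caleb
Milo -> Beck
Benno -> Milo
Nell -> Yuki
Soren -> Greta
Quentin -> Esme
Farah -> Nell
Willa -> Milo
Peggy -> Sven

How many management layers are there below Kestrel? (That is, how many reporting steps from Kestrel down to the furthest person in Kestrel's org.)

1

The longest chain under Kestrel runs Kestrel → Ansel, which is 1 level below Kestrel.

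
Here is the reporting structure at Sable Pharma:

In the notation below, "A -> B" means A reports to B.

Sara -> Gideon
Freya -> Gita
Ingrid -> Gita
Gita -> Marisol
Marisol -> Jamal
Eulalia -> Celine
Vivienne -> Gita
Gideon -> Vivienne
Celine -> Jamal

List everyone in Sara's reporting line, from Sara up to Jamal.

Sara reports to Gideon. Gideon reports to Vivienne. Vivienne reports to Gita. Gita reports to Marisol. Marisol reports to Jamal. Jamal is at the top.

Sara -> Gideon -> Vivienne -> Gita -> Marisol -> Jamal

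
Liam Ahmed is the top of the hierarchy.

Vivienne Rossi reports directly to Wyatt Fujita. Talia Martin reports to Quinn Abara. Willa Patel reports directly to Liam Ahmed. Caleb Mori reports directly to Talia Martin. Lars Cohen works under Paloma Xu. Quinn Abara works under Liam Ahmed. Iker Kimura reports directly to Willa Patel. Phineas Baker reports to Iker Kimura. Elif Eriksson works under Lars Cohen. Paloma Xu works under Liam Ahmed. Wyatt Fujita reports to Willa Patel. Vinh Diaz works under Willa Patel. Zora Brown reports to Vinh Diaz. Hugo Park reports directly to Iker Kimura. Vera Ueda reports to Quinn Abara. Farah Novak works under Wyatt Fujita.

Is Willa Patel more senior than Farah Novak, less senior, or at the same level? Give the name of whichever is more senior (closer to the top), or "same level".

Willa Patel is 1 level below Liam Ahmed; Farah Novak is 3. Willa Patel is higher.

Willa Patel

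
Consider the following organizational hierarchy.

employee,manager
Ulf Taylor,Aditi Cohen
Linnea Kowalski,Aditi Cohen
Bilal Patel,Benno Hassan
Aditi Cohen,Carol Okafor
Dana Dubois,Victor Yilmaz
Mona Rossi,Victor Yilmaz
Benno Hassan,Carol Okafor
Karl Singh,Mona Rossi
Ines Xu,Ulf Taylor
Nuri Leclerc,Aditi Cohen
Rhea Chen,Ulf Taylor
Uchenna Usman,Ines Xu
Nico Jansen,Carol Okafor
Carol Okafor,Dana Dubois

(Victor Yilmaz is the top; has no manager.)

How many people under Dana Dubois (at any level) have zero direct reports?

The people in Dana Dubois's organization with no one reporting to them are Bilal Patel, Nico Jansen, Nuri Leclerc, Uchenna Usman, Rhea Chen, Linnea Kowalski. That is 6.

6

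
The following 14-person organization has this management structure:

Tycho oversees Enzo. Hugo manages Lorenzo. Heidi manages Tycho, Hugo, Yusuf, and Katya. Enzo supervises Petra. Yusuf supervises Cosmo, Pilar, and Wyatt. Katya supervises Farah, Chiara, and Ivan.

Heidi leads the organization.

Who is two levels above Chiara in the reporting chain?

Heidi

Chiara reports to Katya, and Katya reports to Heidi. So Chiara's skip-level manager is Heidi.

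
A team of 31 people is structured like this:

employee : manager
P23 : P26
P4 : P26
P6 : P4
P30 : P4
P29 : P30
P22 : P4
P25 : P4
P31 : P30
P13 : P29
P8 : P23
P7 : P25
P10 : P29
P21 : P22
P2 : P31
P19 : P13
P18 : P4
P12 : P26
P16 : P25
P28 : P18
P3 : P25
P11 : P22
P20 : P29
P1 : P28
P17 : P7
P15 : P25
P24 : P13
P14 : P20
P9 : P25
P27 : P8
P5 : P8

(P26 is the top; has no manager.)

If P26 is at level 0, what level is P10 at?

Chain from P10 up to P26: P10 → P29 → P30 → P4 → P26. That is 4 steps up, so P10 is 4 levels below P26.

4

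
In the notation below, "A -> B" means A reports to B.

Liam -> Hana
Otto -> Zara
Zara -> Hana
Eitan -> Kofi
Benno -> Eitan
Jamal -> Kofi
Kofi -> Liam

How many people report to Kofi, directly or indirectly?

Kofi directly manages Eitan, Jamal. Under Eitan: Benno (1). Jamal has no reports. So Kofi's organization is 2 direct reports plus everyone under them: 2 + 1 = 3.

3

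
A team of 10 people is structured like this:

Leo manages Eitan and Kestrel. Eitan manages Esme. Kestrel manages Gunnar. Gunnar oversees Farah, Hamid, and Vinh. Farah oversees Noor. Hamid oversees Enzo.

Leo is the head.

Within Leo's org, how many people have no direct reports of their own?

4

The people in Leo's organization with no one reporting to them are Vinh, Enzo, Noor, Esme. That is 4.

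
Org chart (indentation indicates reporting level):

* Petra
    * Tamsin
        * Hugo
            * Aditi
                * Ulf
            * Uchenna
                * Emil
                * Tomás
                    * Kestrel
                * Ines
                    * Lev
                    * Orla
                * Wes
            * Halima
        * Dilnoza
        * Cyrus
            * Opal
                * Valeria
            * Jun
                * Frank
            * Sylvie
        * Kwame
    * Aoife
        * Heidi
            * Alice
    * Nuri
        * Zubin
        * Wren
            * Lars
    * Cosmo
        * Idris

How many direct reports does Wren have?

1

Wren directly manages Lars. That is 1 direct report.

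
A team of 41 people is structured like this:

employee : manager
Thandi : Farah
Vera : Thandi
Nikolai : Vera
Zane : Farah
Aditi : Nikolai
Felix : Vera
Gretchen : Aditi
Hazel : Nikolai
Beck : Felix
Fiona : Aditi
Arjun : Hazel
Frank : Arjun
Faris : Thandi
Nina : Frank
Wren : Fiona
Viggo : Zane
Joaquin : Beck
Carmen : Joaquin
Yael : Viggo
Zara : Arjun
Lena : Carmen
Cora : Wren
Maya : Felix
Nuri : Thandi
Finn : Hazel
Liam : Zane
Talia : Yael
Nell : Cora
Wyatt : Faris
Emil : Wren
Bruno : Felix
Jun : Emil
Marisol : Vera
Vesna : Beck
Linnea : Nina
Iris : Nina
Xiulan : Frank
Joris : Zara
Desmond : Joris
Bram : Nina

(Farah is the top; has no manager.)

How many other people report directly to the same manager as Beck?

2

Beck reports to Felix. Felix's other direct reports are Maya, Bruno — 2 peers.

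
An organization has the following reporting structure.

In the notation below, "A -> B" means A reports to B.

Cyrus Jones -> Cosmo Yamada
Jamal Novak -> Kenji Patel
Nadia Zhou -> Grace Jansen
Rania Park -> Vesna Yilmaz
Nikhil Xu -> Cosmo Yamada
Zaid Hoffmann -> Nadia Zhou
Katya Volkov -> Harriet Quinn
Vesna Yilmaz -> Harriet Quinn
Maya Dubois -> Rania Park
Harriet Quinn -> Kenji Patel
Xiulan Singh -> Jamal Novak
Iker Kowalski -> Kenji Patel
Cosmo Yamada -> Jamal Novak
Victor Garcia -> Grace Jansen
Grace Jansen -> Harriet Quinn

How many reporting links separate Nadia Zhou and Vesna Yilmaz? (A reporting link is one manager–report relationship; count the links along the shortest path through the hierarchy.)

Nadia Zhou is 2 levels below Harriet Quinn, and Vesna Yilmaz is 1 level below Harriet Quinn (their lowest common manager). The shortest path runs up from Nadia Zhou to Harriet Quinn and back down to Vesna Yilmaz: 2 + 1 = 3 links.

3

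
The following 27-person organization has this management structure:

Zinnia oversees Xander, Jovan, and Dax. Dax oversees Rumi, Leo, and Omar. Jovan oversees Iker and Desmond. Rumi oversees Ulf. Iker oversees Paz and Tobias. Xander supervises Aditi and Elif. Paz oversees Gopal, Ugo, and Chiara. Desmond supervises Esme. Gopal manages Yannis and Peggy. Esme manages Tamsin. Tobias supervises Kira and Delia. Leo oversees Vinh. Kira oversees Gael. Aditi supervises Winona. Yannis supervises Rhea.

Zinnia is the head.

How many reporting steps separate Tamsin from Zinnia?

4

Chain from Tamsin up to Zinnia: Tamsin → Esme → Desmond → Jovan → Zinnia. That is 4 steps up, so Tamsin is 4 levels below Zinnia.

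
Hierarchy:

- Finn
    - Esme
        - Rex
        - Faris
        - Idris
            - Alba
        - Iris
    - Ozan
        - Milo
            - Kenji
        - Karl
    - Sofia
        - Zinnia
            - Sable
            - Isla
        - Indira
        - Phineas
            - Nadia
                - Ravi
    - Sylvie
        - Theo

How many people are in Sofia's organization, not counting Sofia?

Sofia directly manages Zinnia, Indira, Phineas. Under Zinnia: Isla, Sable (2). Indira has no reports. Under Phineas: Nadia, Ravi (2). So Sofia's organization is 3 direct reports plus everyone under them: 3 + 1 + 3 = 7.

7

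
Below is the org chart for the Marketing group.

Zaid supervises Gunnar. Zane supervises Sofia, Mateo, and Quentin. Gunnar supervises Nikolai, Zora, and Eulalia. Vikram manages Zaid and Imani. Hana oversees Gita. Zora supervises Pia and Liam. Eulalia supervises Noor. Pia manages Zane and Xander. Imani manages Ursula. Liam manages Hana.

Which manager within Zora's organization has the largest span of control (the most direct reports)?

Zane

Direct-report counts within Zora's organization: Zora has 2; Liam has 1; Hana has 1; Pia has 2; Zane has 3. The largest is 3, held by Zane.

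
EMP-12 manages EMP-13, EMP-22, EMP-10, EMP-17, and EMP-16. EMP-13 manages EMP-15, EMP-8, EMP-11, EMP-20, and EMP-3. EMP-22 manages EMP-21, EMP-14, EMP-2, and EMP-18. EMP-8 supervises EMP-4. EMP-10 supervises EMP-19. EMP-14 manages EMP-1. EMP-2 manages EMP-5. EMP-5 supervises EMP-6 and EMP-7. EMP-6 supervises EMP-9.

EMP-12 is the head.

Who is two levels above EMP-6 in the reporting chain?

EMP-6 reports to EMP-5, and EMP-5 reports to EMP-2. So EMP-6's skip-level manager is EMP-2.

EMP-2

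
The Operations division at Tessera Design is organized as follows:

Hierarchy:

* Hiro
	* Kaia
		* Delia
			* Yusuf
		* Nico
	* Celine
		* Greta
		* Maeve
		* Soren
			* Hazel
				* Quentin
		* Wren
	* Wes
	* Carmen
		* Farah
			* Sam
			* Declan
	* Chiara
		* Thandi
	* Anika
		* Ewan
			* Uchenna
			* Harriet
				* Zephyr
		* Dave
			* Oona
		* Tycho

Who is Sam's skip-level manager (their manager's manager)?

Sam reports to Farah, and Farah reports to Carmen. So Sam's skip-level manager is Carmen.

Carmen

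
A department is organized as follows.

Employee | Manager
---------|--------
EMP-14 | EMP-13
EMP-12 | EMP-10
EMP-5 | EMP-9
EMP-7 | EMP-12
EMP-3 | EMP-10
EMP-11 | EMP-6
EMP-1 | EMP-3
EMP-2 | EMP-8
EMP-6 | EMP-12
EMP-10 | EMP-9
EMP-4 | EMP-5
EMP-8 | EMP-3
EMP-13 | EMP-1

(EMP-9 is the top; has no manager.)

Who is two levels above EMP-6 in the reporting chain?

EMP-10

EMP-6 reports to EMP-12, and EMP-12 reports to EMP-10. So EMP-6's skip-level manager is EMP-10.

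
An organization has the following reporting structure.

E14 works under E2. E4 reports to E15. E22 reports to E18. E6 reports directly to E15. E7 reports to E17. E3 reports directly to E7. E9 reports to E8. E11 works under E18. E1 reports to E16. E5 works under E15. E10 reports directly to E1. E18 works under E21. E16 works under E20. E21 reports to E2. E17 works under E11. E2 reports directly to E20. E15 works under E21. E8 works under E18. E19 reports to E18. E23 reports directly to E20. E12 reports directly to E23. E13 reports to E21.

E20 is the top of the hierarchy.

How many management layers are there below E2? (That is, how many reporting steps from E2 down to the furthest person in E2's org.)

6

The longest chain under E2 runs E2 → E21 → E18 → E11 → E17 → E7 → E3, which is 6 levels below E2.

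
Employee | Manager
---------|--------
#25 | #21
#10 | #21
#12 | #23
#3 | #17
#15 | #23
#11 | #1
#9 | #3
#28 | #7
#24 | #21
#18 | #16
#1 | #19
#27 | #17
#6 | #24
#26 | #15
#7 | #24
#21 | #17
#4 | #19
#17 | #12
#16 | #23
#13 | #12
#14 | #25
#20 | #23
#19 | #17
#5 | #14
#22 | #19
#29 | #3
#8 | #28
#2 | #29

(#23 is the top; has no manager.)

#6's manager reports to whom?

#21

#6 reports to #24, and #24 reports to #21. So #6's skip-level manager is #21.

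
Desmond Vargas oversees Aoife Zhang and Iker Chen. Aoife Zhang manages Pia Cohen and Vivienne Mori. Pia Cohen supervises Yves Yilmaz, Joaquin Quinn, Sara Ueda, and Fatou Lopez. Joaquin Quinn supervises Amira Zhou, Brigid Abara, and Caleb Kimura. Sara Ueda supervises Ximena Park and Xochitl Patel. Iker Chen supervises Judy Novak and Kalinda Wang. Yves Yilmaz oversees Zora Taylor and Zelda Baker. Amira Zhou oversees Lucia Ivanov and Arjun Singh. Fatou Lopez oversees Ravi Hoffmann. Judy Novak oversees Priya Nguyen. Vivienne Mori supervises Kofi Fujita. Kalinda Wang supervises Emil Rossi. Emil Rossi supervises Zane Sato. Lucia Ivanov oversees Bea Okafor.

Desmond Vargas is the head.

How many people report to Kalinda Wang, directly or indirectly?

2

Kalinda Wang directly manages Emil Rossi. Under Emil Rossi: Zane Sato (1). That's 2 in total.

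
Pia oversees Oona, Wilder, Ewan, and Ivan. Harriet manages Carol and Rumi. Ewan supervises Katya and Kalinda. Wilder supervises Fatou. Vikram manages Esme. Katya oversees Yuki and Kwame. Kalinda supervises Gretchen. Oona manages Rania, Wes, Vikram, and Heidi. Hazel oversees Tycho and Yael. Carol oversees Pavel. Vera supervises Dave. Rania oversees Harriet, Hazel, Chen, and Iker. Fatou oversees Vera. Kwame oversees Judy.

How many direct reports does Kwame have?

Kwame directly manages Judy. That is 1 direct report.

1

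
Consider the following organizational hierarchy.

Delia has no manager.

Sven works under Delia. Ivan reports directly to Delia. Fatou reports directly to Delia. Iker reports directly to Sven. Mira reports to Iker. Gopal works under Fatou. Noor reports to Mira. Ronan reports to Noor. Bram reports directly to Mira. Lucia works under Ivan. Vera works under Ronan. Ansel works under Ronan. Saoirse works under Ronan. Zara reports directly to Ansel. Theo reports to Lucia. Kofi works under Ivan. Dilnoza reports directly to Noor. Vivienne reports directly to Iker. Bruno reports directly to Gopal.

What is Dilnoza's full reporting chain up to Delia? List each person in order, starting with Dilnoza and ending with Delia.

Dilnoza -> Noor -> Mira -> Iker -> Sven -> Delia

Dilnoza reports to Noor. Noor reports to Mira. Mira reports to Iker. Iker reports to Sven. Sven reports to Delia. Delia is at the top.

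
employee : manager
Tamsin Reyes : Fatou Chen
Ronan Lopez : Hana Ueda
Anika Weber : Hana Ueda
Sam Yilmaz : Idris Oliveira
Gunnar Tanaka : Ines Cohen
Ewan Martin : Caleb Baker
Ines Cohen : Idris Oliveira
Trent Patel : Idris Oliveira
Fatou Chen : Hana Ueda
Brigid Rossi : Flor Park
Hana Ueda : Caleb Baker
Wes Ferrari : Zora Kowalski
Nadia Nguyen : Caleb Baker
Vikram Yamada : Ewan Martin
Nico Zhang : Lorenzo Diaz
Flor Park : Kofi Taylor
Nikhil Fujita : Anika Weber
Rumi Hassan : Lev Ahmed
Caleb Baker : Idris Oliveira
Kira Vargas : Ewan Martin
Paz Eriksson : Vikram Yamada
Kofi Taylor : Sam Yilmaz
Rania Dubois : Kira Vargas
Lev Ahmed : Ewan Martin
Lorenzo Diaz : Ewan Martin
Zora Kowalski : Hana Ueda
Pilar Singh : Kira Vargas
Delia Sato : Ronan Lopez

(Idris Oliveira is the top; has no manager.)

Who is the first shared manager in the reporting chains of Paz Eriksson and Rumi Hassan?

Paz Eriksson's chain of managers is Vikram Yamada, Ewan Martin, Caleb Baker, Idris Oliveira. Rumi Hassan's chain of managers is Lev Ahmed, Ewan Martin, Caleb Baker, Idris Oliveira. The first manager that appears in both chains is Ewan Martin.

Ewan Martin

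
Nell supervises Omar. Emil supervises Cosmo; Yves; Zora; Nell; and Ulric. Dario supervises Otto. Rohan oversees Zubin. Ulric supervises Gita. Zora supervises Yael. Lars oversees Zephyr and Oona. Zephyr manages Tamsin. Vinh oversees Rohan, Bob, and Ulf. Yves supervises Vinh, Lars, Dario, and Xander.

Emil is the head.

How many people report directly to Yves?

4

Yves directly manages Vinh, Lars, Dario, Xander. That is 4 direct reports.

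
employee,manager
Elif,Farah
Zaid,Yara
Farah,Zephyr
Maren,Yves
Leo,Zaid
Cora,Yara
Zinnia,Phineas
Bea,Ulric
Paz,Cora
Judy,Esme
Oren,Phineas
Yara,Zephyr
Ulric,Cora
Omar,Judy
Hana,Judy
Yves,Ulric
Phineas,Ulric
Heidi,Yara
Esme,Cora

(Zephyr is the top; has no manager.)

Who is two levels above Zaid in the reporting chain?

Zaid reports to Yara, and Yara reports to Zephyr. So Zaid's skip-level manager is Zephyr.

Zephyr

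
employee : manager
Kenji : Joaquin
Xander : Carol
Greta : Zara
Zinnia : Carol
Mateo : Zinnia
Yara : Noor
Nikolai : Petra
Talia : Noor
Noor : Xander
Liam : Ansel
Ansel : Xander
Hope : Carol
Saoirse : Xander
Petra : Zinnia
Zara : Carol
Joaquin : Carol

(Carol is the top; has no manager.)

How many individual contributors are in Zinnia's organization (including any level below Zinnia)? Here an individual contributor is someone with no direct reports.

The people in Zinnia's organization with no one reporting to them are Mateo, Nikolai. That is 2.

2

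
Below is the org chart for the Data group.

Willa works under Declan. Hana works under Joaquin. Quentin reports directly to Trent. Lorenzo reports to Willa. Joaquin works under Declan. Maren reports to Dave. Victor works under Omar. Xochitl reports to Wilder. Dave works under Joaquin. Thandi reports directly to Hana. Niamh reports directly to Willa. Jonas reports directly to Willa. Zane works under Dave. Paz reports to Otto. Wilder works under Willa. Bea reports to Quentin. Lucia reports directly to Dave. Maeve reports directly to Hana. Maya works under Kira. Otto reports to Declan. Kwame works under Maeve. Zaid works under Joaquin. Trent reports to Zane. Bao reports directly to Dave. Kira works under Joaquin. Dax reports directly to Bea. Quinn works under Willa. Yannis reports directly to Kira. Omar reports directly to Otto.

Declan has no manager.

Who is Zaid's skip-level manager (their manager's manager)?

Declan

Zaid reports to Joaquin, and Joaquin reports to Declan. So Zaid's skip-level manager is Declan.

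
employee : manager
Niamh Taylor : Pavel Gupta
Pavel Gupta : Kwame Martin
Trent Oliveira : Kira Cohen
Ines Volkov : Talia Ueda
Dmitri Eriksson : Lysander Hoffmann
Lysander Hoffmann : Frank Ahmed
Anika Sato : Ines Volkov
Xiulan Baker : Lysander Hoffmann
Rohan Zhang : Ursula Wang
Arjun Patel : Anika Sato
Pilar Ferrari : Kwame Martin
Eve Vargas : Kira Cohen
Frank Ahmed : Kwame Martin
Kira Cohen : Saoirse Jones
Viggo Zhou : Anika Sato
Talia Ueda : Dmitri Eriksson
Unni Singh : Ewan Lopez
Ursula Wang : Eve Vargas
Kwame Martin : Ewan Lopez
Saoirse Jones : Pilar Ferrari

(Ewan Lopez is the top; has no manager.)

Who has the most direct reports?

Direct-report counts: Ewan Lopez has 2; Kwame Martin has 3; Pavel Gupta has 1; Pilar Ferrari has 1; Saoirse Jones has 1; Kira Cohen has 2; Eve Vargas has 1; Ursula Wang has 1; Frank Ahmed has 1; Lysander Hoffmann has 2; Dmitri Eriksson has 1; Talia Ueda has 1; Ines Volkov has 1; Anika Sato has 2. The largest is 3, held by Kwame Martin.

Kwame Martin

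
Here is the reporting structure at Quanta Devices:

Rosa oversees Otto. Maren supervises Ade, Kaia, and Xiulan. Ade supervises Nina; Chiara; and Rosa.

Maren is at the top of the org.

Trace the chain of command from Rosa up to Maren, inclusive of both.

Rosa -> Ade -> Maren

Rosa reports to Ade. Ade reports to Maren. Maren is at the top.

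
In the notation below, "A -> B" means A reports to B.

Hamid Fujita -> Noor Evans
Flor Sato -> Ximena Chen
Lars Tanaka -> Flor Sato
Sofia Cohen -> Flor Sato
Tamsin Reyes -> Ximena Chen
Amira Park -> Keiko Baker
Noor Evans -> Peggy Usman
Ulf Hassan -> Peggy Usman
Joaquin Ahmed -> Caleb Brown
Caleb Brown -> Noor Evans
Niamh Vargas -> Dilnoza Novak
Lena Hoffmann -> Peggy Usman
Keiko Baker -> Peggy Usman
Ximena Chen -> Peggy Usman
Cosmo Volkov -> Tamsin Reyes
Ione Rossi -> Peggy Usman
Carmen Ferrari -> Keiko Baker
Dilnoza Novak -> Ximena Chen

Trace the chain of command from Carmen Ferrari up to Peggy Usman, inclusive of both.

Carmen Ferrari -> Keiko Baker -> Peggy Usman

Carmen Ferrari reports to Keiko Baker. Keiko Baker reports to Peggy Usman. Peggy Usman is at the top.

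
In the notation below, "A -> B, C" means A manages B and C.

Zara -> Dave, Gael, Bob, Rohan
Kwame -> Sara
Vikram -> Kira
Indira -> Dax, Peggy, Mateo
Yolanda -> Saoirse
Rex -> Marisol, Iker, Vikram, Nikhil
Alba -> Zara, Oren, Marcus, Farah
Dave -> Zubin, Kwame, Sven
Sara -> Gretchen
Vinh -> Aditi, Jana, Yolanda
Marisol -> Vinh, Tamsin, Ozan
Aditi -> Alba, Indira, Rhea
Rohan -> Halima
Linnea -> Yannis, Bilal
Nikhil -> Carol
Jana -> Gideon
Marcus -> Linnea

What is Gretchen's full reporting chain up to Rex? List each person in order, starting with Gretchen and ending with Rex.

Gretchen -> Sara -> Kwame -> Dave -> Zara -> Alba -> Aditi -> Vinh -> Marisol -> Rex

Gretchen reports to Sara. Sara reports to Kwame. Kwame reports to Dave. Dave reports to Zara. Zara reports to Alba. Alba reports to Aditi. Aditi reports to Vinh. Vinh reports to Marisol. Marisol reports to Rex. Rex is at the top.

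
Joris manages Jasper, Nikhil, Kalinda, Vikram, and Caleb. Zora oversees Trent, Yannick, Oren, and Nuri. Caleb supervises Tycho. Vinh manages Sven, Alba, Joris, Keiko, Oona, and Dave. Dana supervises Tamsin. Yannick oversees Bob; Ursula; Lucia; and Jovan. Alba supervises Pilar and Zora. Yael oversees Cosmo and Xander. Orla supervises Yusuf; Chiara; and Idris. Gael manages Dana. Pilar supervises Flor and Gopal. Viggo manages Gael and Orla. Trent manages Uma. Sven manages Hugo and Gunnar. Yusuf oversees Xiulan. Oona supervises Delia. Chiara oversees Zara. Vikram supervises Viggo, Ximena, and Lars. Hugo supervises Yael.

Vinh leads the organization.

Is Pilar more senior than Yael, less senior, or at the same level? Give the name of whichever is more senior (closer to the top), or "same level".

Pilar is 2 levels below Vinh; Yael is 3. Pilar is higher.

Pilar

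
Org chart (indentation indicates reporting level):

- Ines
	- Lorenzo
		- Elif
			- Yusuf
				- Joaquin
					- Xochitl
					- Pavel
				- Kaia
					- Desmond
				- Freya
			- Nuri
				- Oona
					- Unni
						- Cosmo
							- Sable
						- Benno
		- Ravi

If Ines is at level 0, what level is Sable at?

7

Chain from Sable up to Ines: Sable → Cosmo → Unni → Oona → Nuri → Elif → Lorenzo → Ines. That is 7 steps up, so Sable is 7 levels below Ines.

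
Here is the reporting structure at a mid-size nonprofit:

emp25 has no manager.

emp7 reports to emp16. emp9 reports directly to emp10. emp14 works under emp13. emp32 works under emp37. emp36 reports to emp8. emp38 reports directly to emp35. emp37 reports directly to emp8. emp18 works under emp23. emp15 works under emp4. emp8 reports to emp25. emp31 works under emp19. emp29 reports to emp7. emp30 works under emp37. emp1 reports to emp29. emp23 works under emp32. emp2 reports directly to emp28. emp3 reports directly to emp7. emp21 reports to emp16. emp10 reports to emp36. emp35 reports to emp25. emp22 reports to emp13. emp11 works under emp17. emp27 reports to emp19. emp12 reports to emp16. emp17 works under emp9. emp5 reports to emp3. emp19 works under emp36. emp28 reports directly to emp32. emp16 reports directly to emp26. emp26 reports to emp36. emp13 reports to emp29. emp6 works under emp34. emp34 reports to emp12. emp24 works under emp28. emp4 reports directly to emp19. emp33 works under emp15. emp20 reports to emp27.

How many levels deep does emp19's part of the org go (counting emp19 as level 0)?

3

The longest chain under emp19 runs emp19 → emp4 → emp15 → emp33, which is 3 levels below emp19.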